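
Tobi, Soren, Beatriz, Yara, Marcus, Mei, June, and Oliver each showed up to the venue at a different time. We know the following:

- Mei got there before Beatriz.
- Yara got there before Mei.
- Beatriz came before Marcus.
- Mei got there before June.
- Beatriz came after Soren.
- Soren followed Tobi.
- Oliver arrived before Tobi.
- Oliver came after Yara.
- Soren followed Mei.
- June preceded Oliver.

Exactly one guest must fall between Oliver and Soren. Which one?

Tracing the constraints gives Oliver → Tobi → Soren, so Tobi sits after Oliver and before Soren.
No other guest is forced both after Oliver and before Soren.

Tobi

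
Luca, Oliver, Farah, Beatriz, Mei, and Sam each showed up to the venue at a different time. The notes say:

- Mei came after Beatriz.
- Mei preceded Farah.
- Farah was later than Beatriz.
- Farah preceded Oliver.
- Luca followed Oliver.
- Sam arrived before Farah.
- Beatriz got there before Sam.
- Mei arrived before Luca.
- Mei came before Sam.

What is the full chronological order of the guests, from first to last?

Beatriz, Mei, Sam, Farah, Oliver, Luca

The constraints fix every adjacent pair, so only one ordering works:
Beatriz → Mei → Sam → Farah → Oliver → Luca.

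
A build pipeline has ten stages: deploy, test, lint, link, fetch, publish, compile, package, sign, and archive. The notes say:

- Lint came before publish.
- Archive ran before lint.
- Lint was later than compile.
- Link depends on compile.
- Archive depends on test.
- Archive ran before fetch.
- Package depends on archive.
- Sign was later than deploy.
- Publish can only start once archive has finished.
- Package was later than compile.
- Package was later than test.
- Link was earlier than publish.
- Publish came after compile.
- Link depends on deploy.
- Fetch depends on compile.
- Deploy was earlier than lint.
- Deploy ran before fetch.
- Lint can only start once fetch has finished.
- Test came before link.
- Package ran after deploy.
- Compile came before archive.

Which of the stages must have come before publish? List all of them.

archive, compile, deploy, fetch, link, lint, test

Directly stated before publish: archive, compile, link, and lint.
Deploy reaches publish via deploy → lint → publish.
Fetch reaches publish via fetch → lint → publish.
Test reaches publish via test → archive → publish.
No chain forces package (or any of the others) ahead of publish.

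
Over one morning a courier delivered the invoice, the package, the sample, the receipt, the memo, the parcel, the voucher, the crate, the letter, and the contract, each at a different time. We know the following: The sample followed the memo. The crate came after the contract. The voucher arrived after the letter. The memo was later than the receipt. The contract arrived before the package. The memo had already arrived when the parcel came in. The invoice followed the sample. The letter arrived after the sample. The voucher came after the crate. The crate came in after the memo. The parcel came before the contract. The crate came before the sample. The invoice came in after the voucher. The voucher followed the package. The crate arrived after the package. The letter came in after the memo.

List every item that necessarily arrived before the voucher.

the contract, the crate, the letter, the memo, the package, the parcel, the receipt, the sample

Directly stated before the voucher: the crate, the letter, and the package.
The contract reaches the voucher via the contract → the crate → the voucher.
The memo reaches the voucher via the memo → the crate → the voucher.
The parcel reaches the voucher via the parcel → the contract → the crate → the voucher.
Likewise the receipt and the sample each reach the voucher by chaining the stated constraints.
No chain forces the invoice ahead of the voucher.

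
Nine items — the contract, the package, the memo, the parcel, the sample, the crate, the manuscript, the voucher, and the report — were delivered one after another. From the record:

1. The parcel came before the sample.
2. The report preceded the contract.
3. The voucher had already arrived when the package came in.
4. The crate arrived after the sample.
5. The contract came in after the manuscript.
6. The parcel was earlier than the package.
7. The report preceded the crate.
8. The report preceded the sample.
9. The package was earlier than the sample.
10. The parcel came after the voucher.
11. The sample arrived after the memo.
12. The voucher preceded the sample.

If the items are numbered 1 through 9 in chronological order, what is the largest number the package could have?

7

The package must come before the crate and the sample — 2 items forced after it.
Everything else can be placed before the package in some valid order, so the package can sit as late as position 9 − 2 = 7.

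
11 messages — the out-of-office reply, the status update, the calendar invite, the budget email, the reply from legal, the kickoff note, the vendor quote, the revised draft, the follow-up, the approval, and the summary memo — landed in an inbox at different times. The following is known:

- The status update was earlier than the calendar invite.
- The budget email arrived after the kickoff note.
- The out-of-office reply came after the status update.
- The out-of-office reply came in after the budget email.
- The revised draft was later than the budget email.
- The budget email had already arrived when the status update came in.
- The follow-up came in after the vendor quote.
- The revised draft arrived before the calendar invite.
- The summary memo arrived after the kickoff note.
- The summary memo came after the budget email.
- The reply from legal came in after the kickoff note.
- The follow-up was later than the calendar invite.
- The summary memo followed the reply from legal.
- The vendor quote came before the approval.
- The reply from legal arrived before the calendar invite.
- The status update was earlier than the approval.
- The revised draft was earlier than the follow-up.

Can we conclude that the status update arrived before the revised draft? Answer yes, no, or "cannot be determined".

No chain of stated constraints runs from the status update to the revised draft, and none runs from the revised draft to the status update either.
So the relative order of the status update and the revised draft is not fixed by the given facts.

cannot be determined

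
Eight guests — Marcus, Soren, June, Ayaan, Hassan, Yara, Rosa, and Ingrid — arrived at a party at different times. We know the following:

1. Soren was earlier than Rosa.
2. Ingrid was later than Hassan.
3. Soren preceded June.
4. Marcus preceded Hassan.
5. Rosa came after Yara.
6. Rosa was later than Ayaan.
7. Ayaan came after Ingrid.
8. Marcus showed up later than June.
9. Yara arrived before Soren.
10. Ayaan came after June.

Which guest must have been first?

Yara has a chain of constraints placing them before every other guest, so Yara must be first.

Yara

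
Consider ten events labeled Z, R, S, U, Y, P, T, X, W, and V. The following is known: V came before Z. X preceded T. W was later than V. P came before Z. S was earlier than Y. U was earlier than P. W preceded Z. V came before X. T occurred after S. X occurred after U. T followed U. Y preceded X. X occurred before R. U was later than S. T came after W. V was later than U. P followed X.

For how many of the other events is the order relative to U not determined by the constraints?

Forced before U: S; forced after U: P, R, T, V, W, X, and Z.
That leaves Y with no forced order relative to U — 1.

1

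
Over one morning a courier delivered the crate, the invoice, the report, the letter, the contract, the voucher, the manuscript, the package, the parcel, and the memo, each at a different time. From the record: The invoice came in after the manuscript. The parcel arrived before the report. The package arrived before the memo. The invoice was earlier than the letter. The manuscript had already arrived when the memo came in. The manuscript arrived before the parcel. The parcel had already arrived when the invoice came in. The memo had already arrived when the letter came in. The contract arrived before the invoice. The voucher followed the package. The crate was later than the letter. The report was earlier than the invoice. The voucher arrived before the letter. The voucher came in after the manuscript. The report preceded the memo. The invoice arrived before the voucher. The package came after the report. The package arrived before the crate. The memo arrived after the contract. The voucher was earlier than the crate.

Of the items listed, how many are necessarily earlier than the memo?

Directly stated before the memo: the contract, the manuscript, the package, and the report.
The parcel reaches the memo via the parcel → the report → the memo.
That's the contract, the manuscript, the package, the parcel, and the report — 5 in all.

5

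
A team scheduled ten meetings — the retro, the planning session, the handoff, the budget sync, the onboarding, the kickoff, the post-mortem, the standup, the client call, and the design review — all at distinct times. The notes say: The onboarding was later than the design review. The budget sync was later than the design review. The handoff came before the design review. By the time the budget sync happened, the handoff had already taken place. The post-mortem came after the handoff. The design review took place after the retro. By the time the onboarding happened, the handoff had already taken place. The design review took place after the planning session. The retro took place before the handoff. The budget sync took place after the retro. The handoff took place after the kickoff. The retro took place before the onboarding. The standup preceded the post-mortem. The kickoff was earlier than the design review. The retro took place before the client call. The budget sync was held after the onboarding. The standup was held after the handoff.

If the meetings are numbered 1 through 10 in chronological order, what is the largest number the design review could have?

The design review must come before the budget sync and the onboarding — 2 meetings forced after it.
Everything else can be placed before the design review in some valid order, so the design review can sit as late as position 10 − 2 = 8.

8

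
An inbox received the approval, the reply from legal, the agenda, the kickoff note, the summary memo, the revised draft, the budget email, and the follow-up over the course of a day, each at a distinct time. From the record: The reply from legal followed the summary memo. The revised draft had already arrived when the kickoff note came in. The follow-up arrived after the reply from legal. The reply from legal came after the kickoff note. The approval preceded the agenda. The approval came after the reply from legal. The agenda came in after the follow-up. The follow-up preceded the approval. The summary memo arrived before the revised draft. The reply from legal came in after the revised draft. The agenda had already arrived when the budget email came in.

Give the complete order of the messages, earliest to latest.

The constraints fix every adjacent pair, so only one ordering works:
the summary memo → the revised draft → the kickoff note → the reply from legal → the follow-up → the approval → the agenda → the budget email.

the summary memo, the revised draft, the kickoff note, the reply from legal, the follow-up, the approval, the agenda, the budget email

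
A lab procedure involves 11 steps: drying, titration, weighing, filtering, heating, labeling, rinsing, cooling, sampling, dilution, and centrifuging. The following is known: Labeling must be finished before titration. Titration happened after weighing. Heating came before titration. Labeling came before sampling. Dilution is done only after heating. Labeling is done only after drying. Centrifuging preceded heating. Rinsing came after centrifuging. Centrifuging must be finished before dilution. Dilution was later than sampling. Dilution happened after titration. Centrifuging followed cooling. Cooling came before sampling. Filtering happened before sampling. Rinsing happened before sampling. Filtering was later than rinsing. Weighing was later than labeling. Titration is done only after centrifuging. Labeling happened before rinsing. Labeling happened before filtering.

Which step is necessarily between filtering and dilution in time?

sampling

Tracing the constraints gives filtering → sampling → dilution, so sampling sits after filtering and before dilution.
No other step is forced both after filtering and before dilution.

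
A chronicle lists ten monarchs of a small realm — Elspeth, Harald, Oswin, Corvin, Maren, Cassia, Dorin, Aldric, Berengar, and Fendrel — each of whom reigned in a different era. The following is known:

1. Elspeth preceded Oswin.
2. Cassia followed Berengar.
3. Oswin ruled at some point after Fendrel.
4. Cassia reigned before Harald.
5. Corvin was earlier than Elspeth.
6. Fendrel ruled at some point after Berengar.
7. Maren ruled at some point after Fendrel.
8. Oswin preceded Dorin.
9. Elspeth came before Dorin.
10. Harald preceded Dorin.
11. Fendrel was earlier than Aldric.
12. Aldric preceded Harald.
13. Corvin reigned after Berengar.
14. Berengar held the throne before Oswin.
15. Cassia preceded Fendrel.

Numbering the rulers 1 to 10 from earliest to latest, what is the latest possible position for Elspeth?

8

Elspeth must come before Dorin and Oswin — 2 rulers forced after them.
Everything else can be placed before Elspeth in some valid order, so Elspeth can sit as late as position 10 − 2 = 8.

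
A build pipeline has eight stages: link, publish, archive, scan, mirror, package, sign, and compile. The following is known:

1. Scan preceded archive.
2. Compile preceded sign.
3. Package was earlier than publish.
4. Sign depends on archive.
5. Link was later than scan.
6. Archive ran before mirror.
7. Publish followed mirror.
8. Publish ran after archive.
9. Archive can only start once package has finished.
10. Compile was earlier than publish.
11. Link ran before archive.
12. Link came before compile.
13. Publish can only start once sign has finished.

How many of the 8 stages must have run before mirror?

4

Directly stated before mirror: archive.
Link reaches mirror via link → archive → mirror.
Package reaches mirror via package → archive → mirror.
Scan reaches mirror via scan → archive → mirror.
No chain forces sign (or any of the others) ahead of mirror.
That's archive, link, package, and scan — 4 in all.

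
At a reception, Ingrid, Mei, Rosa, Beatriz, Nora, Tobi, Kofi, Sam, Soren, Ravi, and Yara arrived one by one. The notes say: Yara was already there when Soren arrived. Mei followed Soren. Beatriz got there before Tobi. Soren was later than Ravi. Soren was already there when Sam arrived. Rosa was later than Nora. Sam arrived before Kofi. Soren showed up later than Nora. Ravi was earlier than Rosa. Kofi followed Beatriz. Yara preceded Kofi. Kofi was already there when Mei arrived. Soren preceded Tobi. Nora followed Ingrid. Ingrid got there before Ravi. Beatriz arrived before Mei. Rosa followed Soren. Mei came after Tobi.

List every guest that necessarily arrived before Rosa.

Directly stated before Rosa: Nora, Ravi, and Soren.
Ingrid reaches Rosa via Ingrid → Nora → Rosa.
Yara reaches Rosa via Yara → Soren → Rosa.
No chain forces Mei (or any of the others) ahead of Rosa.

Ingrid, Nora, Ravi, Soren, Yara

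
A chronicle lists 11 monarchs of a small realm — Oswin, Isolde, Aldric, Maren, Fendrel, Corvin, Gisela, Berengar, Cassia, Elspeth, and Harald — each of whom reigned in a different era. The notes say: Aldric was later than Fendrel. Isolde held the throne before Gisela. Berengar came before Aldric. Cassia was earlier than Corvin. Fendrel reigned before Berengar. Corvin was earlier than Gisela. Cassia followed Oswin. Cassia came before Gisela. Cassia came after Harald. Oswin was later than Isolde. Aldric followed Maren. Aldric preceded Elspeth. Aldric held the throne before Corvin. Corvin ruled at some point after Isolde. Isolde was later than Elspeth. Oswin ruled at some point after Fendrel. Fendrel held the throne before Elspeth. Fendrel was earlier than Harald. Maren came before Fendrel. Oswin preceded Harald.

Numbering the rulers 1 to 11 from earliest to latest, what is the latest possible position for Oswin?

7

Oswin must come before Cassia, Corvin, Gisela, and Harald — 4 rulers forced after them.
Everything else can be placed before Oswin in some valid order, so Oswin can sit as late as position 11 − 4 = 7.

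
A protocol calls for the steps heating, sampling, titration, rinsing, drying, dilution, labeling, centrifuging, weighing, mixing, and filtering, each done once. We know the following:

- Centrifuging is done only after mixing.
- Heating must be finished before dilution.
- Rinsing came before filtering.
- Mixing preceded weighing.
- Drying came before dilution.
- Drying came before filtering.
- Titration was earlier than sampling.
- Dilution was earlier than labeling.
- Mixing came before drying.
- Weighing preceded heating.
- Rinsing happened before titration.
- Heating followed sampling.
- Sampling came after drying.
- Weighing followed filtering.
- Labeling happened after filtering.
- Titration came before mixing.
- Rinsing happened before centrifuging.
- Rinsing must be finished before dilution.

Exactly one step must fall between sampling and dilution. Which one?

heating

Tracing the constraints gives sampling → heating → dilution, so heating sits after sampling and before dilution.
No other step is forced both after sampling and before dilution.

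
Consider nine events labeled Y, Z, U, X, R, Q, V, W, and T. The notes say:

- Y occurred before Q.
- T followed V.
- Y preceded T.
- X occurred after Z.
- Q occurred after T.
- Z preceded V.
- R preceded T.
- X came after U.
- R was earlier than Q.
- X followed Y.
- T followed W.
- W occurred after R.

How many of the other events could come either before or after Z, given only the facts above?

Forced after Z: Q, T, V, and X.
That leaves R, U, W, and Y with no forced order relative to Z — 4.

4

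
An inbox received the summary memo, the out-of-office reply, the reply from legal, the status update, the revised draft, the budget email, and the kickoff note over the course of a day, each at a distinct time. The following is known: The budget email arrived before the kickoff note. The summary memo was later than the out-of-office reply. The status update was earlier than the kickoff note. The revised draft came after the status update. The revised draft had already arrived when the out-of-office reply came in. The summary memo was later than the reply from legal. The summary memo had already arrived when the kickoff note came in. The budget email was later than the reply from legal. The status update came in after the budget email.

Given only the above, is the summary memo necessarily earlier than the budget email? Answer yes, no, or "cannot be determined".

no

Tracing the constraints gives the budget email → the status update → the revised draft → the out-of-office reply → the summary memo, so the budget email must come before the summary memo.
That means the summary memo cannot be before the budget email.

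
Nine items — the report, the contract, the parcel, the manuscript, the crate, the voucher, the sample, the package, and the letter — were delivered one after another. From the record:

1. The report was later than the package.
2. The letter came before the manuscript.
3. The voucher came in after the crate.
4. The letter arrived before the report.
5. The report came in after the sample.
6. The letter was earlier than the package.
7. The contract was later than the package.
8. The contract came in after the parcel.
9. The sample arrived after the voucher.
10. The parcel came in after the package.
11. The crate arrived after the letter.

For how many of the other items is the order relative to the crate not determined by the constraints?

Forced before the crate: the letter; forced after the crate: the report, the sample, and the voucher.
That leaves the contract, the manuscript, the package, and the parcel with no forced order relative to the crate — 4.

4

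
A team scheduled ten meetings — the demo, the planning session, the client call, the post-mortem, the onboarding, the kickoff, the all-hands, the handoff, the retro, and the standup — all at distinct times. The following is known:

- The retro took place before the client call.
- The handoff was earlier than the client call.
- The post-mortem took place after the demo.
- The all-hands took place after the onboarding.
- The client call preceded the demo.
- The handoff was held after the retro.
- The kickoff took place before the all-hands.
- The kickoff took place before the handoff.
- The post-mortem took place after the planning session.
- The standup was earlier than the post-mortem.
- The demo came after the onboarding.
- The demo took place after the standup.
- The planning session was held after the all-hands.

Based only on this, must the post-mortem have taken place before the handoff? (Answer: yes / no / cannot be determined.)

no

Tracing the constraints gives the handoff → the client call → the demo → the post-mortem, so the handoff must come before the post-mortem.
That means the post-mortem cannot be before the handoff.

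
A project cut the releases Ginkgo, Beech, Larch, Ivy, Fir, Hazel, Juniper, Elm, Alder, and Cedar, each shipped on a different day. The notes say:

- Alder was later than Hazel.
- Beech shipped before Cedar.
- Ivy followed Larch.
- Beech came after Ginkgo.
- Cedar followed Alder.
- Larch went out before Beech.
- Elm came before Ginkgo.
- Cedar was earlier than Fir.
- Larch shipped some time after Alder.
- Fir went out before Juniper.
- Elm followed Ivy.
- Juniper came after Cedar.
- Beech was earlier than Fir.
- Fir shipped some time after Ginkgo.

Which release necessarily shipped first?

Hazel

Hazel has a chain of constraints placing it before every other release, so Hazel must be first.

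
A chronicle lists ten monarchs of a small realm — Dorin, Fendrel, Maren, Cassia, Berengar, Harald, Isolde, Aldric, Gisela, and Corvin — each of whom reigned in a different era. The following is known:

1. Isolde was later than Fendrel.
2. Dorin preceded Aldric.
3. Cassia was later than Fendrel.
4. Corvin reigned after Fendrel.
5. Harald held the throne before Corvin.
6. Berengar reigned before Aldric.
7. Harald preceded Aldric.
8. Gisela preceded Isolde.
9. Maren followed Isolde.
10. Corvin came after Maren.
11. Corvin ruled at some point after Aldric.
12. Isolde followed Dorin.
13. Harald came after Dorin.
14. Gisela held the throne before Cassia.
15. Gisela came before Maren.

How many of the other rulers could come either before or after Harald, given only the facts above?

6

Forced before Harald: Dorin; forced after Harald: Aldric and Corvin.
That leaves Berengar, Cassia, Fendrel, Gisela, Isolde, and Maren with no forced order relative to Harald — 6.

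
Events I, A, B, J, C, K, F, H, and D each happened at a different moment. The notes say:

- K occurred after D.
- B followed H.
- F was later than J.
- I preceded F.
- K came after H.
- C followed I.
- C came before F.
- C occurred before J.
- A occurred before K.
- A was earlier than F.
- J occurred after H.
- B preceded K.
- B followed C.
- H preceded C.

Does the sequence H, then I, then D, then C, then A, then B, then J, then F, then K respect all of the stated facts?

yes

Check each stated constraint against the proposed order — e.g. D is ahead of K; H is ahead of K. Every pair is in the required order; nothing is violated.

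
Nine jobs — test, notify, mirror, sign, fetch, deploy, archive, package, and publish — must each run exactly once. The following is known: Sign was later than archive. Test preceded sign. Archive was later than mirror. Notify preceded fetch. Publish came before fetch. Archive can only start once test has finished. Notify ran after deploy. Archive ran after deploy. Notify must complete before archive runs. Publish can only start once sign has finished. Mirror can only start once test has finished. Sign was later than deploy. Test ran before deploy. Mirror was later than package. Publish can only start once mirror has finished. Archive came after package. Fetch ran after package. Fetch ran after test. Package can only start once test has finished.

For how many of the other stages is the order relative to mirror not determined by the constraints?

Forced before mirror: package and test; forced after mirror: archive, fetch, publish, and sign.
That leaves deploy and notify with no forced order relative to mirror — 2.

2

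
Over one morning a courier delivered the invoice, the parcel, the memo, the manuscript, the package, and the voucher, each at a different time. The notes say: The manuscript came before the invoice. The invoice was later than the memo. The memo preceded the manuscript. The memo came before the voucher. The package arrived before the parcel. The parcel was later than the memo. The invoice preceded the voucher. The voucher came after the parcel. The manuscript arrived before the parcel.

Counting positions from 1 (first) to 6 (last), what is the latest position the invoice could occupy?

5

The invoice must come before the voucher — 1 item forced after it.
Everything else can be placed before the invoice in some valid order, so the invoice can sit as late as position 6 − 1 = 5.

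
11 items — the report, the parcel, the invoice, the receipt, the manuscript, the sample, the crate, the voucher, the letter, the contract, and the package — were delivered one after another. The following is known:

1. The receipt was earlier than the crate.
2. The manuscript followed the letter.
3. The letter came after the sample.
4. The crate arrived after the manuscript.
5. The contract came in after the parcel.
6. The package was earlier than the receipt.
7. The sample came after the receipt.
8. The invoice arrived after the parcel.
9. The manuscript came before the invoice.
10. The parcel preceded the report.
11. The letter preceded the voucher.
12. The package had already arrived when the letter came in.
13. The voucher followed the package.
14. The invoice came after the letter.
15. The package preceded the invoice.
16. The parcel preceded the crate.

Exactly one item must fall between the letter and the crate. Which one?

Tracing the constraints gives the letter → the manuscript → the crate, so the manuscript sits after the letter and before the crate.
No other item is forced both after the letter and before the crate.

the manuscript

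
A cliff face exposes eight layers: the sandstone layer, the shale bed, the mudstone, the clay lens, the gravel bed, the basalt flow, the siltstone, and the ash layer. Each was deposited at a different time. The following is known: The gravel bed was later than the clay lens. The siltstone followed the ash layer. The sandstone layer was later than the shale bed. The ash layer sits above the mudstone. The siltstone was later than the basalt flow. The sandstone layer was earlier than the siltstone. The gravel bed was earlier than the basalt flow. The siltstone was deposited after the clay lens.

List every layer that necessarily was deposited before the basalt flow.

the clay lens, the gravel bed

Directly stated before the basalt flow: the gravel bed.
The clay lens reaches the basalt flow via the clay lens → the gravel bed → the basalt flow.
No chain forces the sandstone layer (or any of the others) ahead of the basalt flow.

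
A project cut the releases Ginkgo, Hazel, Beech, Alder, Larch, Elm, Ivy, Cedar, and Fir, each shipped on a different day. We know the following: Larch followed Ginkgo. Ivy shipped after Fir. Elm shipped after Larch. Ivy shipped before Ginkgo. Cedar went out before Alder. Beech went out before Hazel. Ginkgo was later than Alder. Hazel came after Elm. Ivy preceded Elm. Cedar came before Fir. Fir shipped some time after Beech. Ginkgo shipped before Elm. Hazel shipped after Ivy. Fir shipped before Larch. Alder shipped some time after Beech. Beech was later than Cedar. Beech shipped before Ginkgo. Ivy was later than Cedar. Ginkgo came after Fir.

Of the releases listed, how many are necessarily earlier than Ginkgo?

5

Directly stated before Ginkgo: Alder, Beech, Fir, and Ivy.
Cedar reaches Ginkgo via Cedar → Beech → Ginkgo.
That's Alder, Beech, Cedar, Fir, and Ivy — 5 in all.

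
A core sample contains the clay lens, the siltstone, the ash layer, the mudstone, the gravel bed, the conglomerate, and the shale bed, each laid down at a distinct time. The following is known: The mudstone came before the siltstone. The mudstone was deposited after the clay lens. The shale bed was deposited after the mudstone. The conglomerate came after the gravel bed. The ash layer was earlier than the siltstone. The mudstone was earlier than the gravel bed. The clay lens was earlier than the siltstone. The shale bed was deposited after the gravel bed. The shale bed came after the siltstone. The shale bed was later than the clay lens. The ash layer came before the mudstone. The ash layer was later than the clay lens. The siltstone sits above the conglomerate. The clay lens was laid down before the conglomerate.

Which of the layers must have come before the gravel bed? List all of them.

the ash layer, the clay lens, the mudstone

Directly stated before the gravel bed: the mudstone.
The ash layer reaches the gravel bed via the ash layer → the mudstone → the gravel bed.
The clay lens reaches the gravel bed via the clay lens → the mudstone → the gravel bed.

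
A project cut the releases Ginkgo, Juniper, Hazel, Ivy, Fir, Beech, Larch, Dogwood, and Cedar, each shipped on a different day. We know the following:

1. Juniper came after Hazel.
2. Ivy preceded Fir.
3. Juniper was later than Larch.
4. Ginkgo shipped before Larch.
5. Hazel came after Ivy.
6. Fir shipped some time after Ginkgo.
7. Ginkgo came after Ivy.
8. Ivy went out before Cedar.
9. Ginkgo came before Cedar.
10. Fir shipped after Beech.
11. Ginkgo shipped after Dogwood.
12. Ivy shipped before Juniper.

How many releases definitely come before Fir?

Directly stated before Fir: Beech, Ginkgo, and Ivy.
Dogwood reaches Fir via Dogwood → Ginkgo → Fir.
That's Beech, Dogwood, Ginkgo, and Ivy — 4 in all.

4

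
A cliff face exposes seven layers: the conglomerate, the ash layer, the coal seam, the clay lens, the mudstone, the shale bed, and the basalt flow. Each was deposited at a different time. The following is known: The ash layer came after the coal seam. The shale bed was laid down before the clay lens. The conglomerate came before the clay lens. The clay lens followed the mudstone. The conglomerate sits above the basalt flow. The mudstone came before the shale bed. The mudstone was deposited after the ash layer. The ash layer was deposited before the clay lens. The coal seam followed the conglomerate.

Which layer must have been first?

The basalt flow has a chain of constraints placing it before every other layer, so the basalt flow must be first.

the basalt flow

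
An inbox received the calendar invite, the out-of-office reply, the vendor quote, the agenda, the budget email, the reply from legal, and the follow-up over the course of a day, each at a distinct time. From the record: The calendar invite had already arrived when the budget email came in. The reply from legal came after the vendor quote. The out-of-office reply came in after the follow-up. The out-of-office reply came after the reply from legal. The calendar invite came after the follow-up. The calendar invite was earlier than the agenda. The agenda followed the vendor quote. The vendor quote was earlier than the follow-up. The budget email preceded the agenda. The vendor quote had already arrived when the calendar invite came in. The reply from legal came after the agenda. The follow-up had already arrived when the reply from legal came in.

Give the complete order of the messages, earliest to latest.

the vendor quote, the follow-up, the calendar invite, the budget email, the agenda, the reply from legal, the out-of-office reply

The constraints fix every adjacent pair, so only one ordering works:
the vendor quote → the follow-up → the calendar invite → the budget email → the agenda → the reply from legal → the out-of-office reply.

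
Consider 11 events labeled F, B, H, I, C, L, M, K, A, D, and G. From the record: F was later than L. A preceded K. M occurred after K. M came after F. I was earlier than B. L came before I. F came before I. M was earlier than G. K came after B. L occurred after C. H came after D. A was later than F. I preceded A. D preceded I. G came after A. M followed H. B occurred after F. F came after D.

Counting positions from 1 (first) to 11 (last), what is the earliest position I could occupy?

C, D, F, and L must all come before I — 4 forced predecessors.
Nothing else is forced ahead of I, so its earliest slot is position 4 + 1 = 5.

5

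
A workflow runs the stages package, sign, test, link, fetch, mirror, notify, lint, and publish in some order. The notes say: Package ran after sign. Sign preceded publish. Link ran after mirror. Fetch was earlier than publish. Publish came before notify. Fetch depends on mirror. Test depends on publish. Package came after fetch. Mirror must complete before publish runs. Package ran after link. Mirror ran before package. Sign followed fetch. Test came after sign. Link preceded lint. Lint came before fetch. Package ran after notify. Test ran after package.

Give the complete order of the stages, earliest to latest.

The constraints fix every adjacent pair, so only one ordering works:
mirror → link → lint → fetch → sign → publish → notify → package → test.

mirror, link, lint, fetch, sign, publish, notify, package, test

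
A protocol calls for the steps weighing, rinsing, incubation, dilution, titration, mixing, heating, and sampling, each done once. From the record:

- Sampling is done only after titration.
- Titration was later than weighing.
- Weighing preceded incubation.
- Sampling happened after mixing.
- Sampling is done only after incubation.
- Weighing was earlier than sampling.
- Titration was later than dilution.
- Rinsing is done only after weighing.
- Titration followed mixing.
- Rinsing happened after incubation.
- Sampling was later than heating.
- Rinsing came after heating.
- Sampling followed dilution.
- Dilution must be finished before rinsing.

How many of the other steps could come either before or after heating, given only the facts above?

5

Forced after heating: rinsing and sampling.
That leaves dilution, incubation, mixing, titration, and weighing with no forced order relative to heating — 5.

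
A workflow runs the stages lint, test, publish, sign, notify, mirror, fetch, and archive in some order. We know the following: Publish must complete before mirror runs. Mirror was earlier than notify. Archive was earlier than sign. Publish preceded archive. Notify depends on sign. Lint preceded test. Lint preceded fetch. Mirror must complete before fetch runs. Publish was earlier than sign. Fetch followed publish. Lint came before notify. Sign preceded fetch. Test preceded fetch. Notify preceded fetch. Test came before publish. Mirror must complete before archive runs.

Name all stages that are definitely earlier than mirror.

Directly stated before mirror: publish.
Lint reaches mirror via lint → test → publish → mirror.
Test reaches mirror via test → publish → mirror.

lint, publish, test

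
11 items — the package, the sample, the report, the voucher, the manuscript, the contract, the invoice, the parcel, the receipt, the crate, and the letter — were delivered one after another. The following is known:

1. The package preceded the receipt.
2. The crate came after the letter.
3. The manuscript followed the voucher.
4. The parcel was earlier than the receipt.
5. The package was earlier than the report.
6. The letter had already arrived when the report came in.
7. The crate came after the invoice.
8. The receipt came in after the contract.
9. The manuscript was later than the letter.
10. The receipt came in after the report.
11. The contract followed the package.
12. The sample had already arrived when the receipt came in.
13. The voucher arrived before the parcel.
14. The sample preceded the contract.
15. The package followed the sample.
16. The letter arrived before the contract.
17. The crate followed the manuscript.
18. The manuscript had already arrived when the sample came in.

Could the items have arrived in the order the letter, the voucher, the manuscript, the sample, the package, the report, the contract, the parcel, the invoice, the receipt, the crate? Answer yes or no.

Check each stated constraint against the proposed order — e.g. the manuscript is ahead of the crate; the letter is ahead of the crate. Every pair is in the required order; nothing is violated.

yes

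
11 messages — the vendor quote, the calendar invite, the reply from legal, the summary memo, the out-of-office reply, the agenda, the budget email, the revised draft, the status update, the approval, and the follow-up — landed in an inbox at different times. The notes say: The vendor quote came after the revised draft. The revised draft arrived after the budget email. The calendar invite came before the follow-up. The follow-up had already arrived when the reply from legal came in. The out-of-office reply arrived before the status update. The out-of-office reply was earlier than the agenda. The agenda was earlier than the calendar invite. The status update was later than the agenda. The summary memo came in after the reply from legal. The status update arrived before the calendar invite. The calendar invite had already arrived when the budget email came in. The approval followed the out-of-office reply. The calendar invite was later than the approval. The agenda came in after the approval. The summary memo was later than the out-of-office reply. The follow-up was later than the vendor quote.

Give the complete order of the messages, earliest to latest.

the out-of-office reply, the approval, the agenda, the status update, the calendar invite, the budget email, the revised draft, the vendor quote, the follow-up, the reply from legal, the summary memo

The constraints fix every adjacent pair, so only one ordering works:
the out-of-office reply → the approval → the agenda → the status update → the calendar invite → the budget email → the revised draft → the vendor quote → the follow-up → the reply from legal → the summary memo.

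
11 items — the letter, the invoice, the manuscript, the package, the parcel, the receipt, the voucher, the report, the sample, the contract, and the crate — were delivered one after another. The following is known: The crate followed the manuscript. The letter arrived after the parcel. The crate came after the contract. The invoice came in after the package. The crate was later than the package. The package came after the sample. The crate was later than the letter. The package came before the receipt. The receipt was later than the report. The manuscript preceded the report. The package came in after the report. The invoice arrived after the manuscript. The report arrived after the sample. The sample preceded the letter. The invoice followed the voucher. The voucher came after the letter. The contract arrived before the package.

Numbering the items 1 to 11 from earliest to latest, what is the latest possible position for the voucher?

10

The voucher must come before the invoice — 1 item forced after it.
Everything else can be placed before the voucher in some valid order, so the voucher can sit as late as position 11 − 1 = 10.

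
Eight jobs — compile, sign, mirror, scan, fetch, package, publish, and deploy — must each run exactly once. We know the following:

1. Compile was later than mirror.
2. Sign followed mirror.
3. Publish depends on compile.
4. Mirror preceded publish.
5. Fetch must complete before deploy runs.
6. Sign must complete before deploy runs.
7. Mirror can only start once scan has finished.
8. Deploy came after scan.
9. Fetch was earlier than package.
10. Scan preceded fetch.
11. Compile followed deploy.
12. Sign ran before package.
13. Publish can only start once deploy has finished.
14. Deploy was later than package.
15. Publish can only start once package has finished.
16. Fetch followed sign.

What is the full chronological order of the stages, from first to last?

The constraints fix every adjacent pair, so only one ordering works:
scan → mirror → sign → fetch → package → deploy → compile → publish.

scan, mirror, sign, fetch, package, deploy, compile, publish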